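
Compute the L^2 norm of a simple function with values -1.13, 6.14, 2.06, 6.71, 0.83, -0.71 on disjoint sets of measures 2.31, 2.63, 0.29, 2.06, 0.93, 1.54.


Step 1: Compute |f_i|^2 for each value:
  |-1.13|^2 = 1.2769
  |6.14|^2 = 37.6996
  |2.06|^2 = 4.2436
  |6.71|^2 = 45.0241
  |0.83|^2 = 0.6889
  |-0.71|^2 = 0.5041
Step 2: Multiply by measures and sum:
  1.2769 * 2.31 = 2.949639
  37.6996 * 2.63 = 99.149948
  4.2436 * 0.29 = 1.230644
  45.0241 * 2.06 = 92.749646
  0.6889 * 0.93 = 0.640677
  0.5041 * 1.54 = 0.776314
Sum = 2.949639 + 99.149948 + 1.230644 + 92.749646 + 0.640677 + 0.776314 = 197.496868
Step 3: Take the p-th root:
||f||_2 = (197.496868)^(1/2) = 14.053358


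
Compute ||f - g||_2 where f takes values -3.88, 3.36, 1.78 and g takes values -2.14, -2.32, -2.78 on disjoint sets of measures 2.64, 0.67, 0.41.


Step 1: Compute differences f_i - g_i:
  -3.88 - -2.14 = -1.74
  3.36 - -2.32 = 5.68
  1.78 - -2.78 = 4.56
Step 2: Compute |diff|^2 * measure for each set:
  |-1.74|^2 * 2.64 = 3.0276 * 2.64 = 7.992864
  |5.68|^2 * 0.67 = 32.2624 * 0.67 = 21.615808
  |4.56|^2 * 0.41 = 20.7936 * 0.41 = 8.525376
Step 3: Sum = 38.134048
Step 4: ||f-g||_2 = (38.134048)^(1/2) = 6.175277


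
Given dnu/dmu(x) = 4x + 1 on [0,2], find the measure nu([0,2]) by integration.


nu(A) = integral_A (dnu/dmu) dmu = integral_0^2 (4x + 1) dx
Step 1: Antiderivative F(x) = (4/2)x^2 + 1x
Step 2: F(2) = (4/2)*2^2 + 1*2 = 8 + 2 = 10
Step 3: F(0) = (4/2)*0^2 + 1*0 = 0.0 + 0 = 0.0
Step 4: nu([0,2]) = F(2) - F(0) = 10 - 0.0 = 10


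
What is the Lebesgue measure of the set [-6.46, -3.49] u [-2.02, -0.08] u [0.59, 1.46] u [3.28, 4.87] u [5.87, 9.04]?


For pairwise disjoint intervals, m(union) = sum of lengths.
= (-3.49 - -6.46) + (-0.08 - -2.02) + (1.46 - 0.59) + (4.87 - 3.28) + (9.04 - 5.87)
= 2.97 + 1.94 + 0.87 + 1.59 + 3.17
= 10.54


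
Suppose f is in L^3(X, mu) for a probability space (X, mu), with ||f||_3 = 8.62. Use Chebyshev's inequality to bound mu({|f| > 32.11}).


Chebyshev/Markov inequality: mu(|f| > eps) <= (||f||_p / eps)^p
Step 1: ||f||_3 / eps = 8.62 / 32.11 = 0.268452
Step 2: Raise to power p = 3:
  (0.268452)^3 = 0.019346
Step 3: Therefore mu(|f| > 32.11) <= 0.019346


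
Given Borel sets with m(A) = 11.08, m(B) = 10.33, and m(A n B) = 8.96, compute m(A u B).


By inclusion-exclusion: m(A u B) = m(A) + m(B) - m(A n B)
= 11.08 + 10.33 - 8.96
= 12.45


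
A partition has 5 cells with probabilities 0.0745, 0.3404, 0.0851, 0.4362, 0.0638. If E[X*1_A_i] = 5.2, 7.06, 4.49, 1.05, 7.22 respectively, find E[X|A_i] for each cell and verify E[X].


For each cell A_i: E[X|A_i] = E[X*1_A_i] / P(A_i)
Step 1: E[X|A_1] = 5.2 / 0.0745 = 69.798658
Step 2: E[X|A_2] = 7.06 / 0.3404 = 20.740306
Step 3: E[X|A_3] = 4.49 / 0.0851 = 52.761457
Step 4: E[X|A_4] = 1.05 / 0.4362 = 2.407153
Step 5: E[X|A_5] = 7.22 / 0.0638 = 113.166144
Verification: E[X] = sum E[X*1_A_i] = 5.2 + 7.06 + 4.49 + 1.05 + 7.22 = 25.02


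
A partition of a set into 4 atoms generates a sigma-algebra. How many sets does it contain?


Each element of the sigma-algebra is a union of some subset of the 4 atoms.
The number of such subsets is 2^4 = 16.


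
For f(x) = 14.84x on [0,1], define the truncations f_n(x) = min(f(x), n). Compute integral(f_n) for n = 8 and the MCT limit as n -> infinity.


f(x) = 14.84x on [0,1]; f_n(x) = min(14.84x, n). At n = 8:
Step 1: f(x) reaches 8 at x = 8/14.84 = 0.539084
Step 2: integral(f_8) = integral(14.84x, 0, 0.539084) + integral(8, 0.539084, 1)
       = 14.84*0.539084^2/2 + 8*(1 - 0.539084)
       = 2.156334 + 3.687332
       = 5.843666
Step 3: As n -> infinity, f_n increases to f, so by MCT integral(f_n) -> integral(f) = 14.84/2 = 7.42.
Convergence: integral(f_8) = 5.843666 -> 7.42 as n -> infinity


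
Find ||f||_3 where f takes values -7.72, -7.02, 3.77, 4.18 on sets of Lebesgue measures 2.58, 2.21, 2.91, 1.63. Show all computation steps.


Step 1: Compute |f_i|^3 for each value:
  |-7.72|^3 = 460.099648
  |-7.02|^3 = 345.948408
  |3.77|^3 = 53.582633
  |4.18|^3 = 73.034632
Step 2: Multiply by measures and sum:
  460.099648 * 2.58 = 1187.057092
  345.948408 * 2.21 = 764.545982
  53.582633 * 2.91 = 155.925462
  73.034632 * 1.63 = 119.04645
Sum = 1187.057092 + 764.545982 + 155.925462 + 119.04645 = 2226.574986
Step 3: Take the p-th root:
||f||_3 = (2226.574986)^(1/3) = 13.058073


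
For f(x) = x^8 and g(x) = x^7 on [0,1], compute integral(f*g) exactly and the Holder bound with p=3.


Step 1: Exact integral of f*g = integral(x^15, 0, 1) = 1/16
     = 0.0625
Step 2: Holder bound with p=3, q=1.5:
  ||f||_p = (integral x^24 dx)^(1/3) = (1/25)^(1/3) = 0.341995
  ||g||_q = (integral x^10.5 dx)^(1/1.5) = (1/11.5)^(1/1.5) = 0.196276
Step 3: Holder bound = ||f||_p * ||g||_q = 0.341995 * 0.196276 = 0.067126
Verification: 0.0625 <= 0.067126 (Holder holds)


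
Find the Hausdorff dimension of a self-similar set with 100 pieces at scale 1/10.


For a self-similar set with N copies scaled by 1/r:
dim_H = log(N)/log(r) = log(100)/log(10)
= 4.60517/2.302585
= 2


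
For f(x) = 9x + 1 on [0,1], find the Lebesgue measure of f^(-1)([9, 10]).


f^(-1)([9, 10]) = {x : 9 <= 9x + 1 <= 10}
Solving: (9 - 1)/9 <= x <= (10 - 1)/9
= [0.888889, 1]
Intersecting with [0,1]: [0.888889, 1]
Measure = 1 - 0.888889 = 0.111111


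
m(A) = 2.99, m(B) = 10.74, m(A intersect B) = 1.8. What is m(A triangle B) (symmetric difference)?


m(A Delta B) = m(A) + m(B) - 2*m(A n B)
= 2.99 + 10.74 - 2*1.8
= 2.99 + 10.74 - 3.6
= 10.13


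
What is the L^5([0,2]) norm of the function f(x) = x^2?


Step 1: ||f||_5 = (integral_0^2 |x^2|^5 dx)^(1/5)
     = (integral_0^2 x^10 dx)^(1/5)
Step 2: integral_0^2 x^10 dx = [x^11/(11)] from 0 to 2 = 2^11/11
     = 2048/11 = 186.181818
Step 3: ||f||_5 = (186.181818)^(1/5) = 2.844379


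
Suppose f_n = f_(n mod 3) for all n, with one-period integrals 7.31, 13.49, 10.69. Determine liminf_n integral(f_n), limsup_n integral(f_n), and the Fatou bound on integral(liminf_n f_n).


The sequence (integral(f_n)) is periodic with period 3, repeating the values 7.31, 13.49, 10.69 indefinitely.
Step 1: For a periodic sequence, every tail (a_m, a_(m+1), ...) contains all 3 period values infinitely often.
Step 2: Hence inf of every tail = min of the period values = min(7.31, 13.49, 10.69) = 7.31.
        liminf_n integral(f_n) = sup over m of (inf of tail from m) = 7.31.
Step 3: Similarly sup of every tail = max of the period values = 13.49.
        limsup_n integral(f_n) = 13.49.
Step 4: Fatou's lemma: integral(liminf_n f_n) <= liminf_n integral(f_n) = 7.31.
        So the integral of the pointwise liminf is at most 7.31.


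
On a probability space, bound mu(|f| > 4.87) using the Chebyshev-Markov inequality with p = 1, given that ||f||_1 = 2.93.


Chebyshev/Markov inequality: mu(|f| > eps) <= (||f||_p / eps)^p
Step 1: ||f||_1 / eps = 2.93 / 4.87 = 0.601643
Step 2: Raise to power p = 1:
  (0.601643)^1 = 0.601643
Step 3: Therefore mu(|f| > 4.87) <= 0.601643


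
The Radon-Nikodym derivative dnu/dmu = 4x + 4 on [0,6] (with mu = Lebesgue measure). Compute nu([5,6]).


nu(A) = integral_A (dnu/dmu) dmu = integral_5^6 (4x + 4) dx
Step 1: Antiderivative F(x) = (4/2)x^2 + 4x
Step 2: F(6) = (4/2)*6^2 + 4*6 = 72 + 24 = 96
Step 3: F(5) = (4/2)*5^2 + 4*5 = 50 + 20 = 70
Step 4: nu([5,6]) = F(6) - F(5) = 96 - 70 = 26


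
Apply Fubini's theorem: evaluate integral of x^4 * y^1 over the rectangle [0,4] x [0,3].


By Fubini's theorem, the double integral factors as a product of single integrals:
Step 1: integral_0^4 x^4 dx = [x^5/5] from 0 to 4
     = 4^5/5 = 204.8
Step 2: integral_0^3 y^1 dy = [y^2/2] from 0 to 3
     = 3^2/2 = 4.5
Step 3: Double integral = 204.8 * 4.5 = 921.6


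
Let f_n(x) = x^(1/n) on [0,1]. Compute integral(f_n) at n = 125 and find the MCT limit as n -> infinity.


At n = 125: f_125(x) = x^(1/125).
Step 1: integral(x^(1/125), 0, 1) = [x^(1/125+1) / (1/125+1)] from 0 to 1
     = 1 / (1/125 + 1) = 1 / ((125+1)/125) = 125/(125+1)
     = 125/126 = 0.992063
Step 2: As n -> infinity, f_n(x) = x^(1/n) -> 1 for x in (0,1], and f_n is increasing in n.
By MCT, lim_n integral(f_n) = integral(lim_n f_n) = integral(1, 0, 1) = 1.
Step 3: Verify convergence: 125/126 = 0.992063 -> 1


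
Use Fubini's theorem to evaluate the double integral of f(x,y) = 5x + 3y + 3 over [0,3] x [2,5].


By Fubini, integrate in x first, then y.
Step 1: Fix y, integrate over x in [0,3]:
  integral(5x + 3y + 3, x=0..3)
  = 5*(3^2 - 0^2)/2 + (3y + 3)*(3 - 0)
  = 22.5 + (3y + 3)*3
  = 22.5 + 9y + 9
  = 31.5 + 9y
Step 2: Integrate over y in [2,5]:
  integral(31.5 + 9y, y=2..5)
  = 31.5*3 + 9*(5^2 - 2^2)/2
  = 94.5 + 94.5
  = 189


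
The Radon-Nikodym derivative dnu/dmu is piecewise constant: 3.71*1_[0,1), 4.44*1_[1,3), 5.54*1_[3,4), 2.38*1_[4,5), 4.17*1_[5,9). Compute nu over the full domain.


Integrate each piece of the Radon-Nikodym derivative:
Step 1: integral_0^1 3.71 dx = 3.71*(1-0) = 3.71*1 = 3.71
Step 2: integral_1^3 4.44 dx = 4.44*(3-1) = 4.44*2 = 8.88
Step 3: integral_3^4 5.54 dx = 5.54*(4-3) = 5.54*1 = 5.54
Step 4: integral_4^5 2.38 dx = 2.38*(5-4) = 2.38*1 = 2.38
Step 5: integral_5^9 4.17 dx = 4.17*(9-5) = 4.17*4 = 16.68
Total: 3.71 + 8.88 + 5.54 + 2.38 + 16.68 = 37.19


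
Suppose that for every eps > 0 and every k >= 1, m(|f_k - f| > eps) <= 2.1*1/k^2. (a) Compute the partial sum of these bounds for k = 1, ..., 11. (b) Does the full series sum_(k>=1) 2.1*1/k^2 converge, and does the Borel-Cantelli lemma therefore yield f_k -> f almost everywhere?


Step 1: List the terms 2.1*1/k^2 for k = 1 to 11:
  k=1: 2.1
  k=2: 0.525
  k=3: 0.233333
  k=4: 0.13125
  k=5: 0.084
  k=6: 0.058333
  k=7: 0.042857
  k=8: 0.032813
  k=9: 0.025926
  k=10: 0.021
  k=11: 0.017355
Step 2: Partial sum = 2.1 + 0.525 + 0.233333 + 0.13125 + 0.084 + 0.058333 + 0.042857 + 0.032813 + 0.025926 + 0.021 + 0.017355
     = 3.271868
Step 3: The full series sum_(k>=1) 2.1*1/k^2 converges (p-series with p = 2 > 1; a constant multiple of a convergent series converges).
Step 4: Fix eps > 0. Since sum_k m(|f_k - f| > eps) < infinity, the Borel-Cantelli lemma gives
        m(limsup_k {|f_k - f| > eps}) = 0, i.e. for a.e. x, |f_k(x) - f(x)| <= eps for all large k.
        Applying this with eps = 1/j for j = 1, 2, ... and intersecting the countably many full-measure sets,
        for a.e. x we get limsup_k |f_k(x) - f(x)| <= 1/j for every j, hence f_k -> f almost everywhere.
Conclusion: series converges; Borel-Cantelli yields f_k -> f a.e.


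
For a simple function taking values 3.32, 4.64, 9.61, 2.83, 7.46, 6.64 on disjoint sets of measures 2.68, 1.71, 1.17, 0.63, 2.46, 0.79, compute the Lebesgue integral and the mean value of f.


Step 1: Integral = sum(value_i * measure_i)
= 3.32*2.68 + 4.64*1.71 + 9.61*1.17 + 2.83*0.63 + 7.46*2.46 + 6.64*0.79
= 8.8976 + 7.9344 + 11.2437 + 1.7829 + 18.3516 + 5.2456
= 53.4558
Step 2: Total measure of domain = 2.68 + 1.71 + 1.17 + 0.63 + 2.46 + 0.79 = 9.44
Step 3: Average value = 53.4558 / 9.44 = 5.662691


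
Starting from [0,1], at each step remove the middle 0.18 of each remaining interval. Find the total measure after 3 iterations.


Step 1: At each step, fraction remaining = 1 - 0.18 = 0.82
Step 2: After 3 steps, measure = (0.82)^3
Step 3: Computing the power step by step:
  After step 1: 0.82
  After step 2: 0.6724
  After step 3: 0.551368
Result = 0.551368


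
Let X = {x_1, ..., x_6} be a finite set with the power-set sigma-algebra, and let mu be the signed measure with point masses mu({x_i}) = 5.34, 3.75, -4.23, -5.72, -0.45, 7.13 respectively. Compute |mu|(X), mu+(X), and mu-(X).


Step 1: Every measurable set is a union of atoms (the cells / points), so a Hahn decomposition is
  obtained by grouping atoms by sign: P = union of atoms with mu > 0, N = union of the remaining atoms.
  Atoms in P (indices): 1, 2, 6;  atoms in N (indices): 3, 4, 5
  Positive values: 5.34, 3.75, 7.13
  Negative values: -4.23, -5.72, -0.45
Step 2: mu+(X) = mu(P) = sum of positive atom values = 16.22
Step 3: mu-(X) = -mu(N) = sum of |negative atom values| = 10.4
Step 4: |mu|(X) = mu+(X) + mu-(X) = 16.22 + 10.4 = 26.62


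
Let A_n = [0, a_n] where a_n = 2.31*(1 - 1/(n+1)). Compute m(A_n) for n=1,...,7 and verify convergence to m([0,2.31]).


By continuity of measure from below: if A_n increases to A, then m(A_n) -> m(A).
Here A = [0, 2.31], so m(A) = 2.31
Step 1: a_1 = 2.31*(1 - 1/2) = 1.155, m(A_1) = 1.155
Step 2: a_2 = 2.31*(1 - 1/3) = 1.54, m(A_2) = 1.54
Step 3: a_3 = 2.31*(1 - 1/4) = 1.7325, m(A_3) = 1.7325
Step 4: a_4 = 2.31*(1 - 1/5) = 1.848, m(A_4) = 1.848
Step 5: a_5 = 2.31*(1 - 1/6) = 1.925, m(A_5) = 1.925
Step 6: a_6 = 2.31*(1 - 1/7) = 1.98, m(A_6) = 1.98
Step 7: a_7 = 2.31*(1 - 1/8) = 2.0213, m(A_7) = 2.0213
Limit: m(A_n) -> m([0,2.31]) = 2.31


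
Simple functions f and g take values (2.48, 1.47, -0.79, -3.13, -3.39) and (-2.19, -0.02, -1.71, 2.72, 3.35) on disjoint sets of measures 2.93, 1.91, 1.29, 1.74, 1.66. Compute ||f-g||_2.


Step 1: Compute differences f_i - g_i:
  2.48 - -2.19 = 4.67
  1.47 - -0.02 = 1.49
  -0.79 - -1.71 = 0.92
  -3.13 - 2.72 = -5.85
  -3.39 - 3.35 = -6.74
Step 2: Compute |diff|^2 * measure for each set:
  |4.67|^2 * 2.93 = 21.8089 * 2.93 = 63.900077
  |1.49|^2 * 1.91 = 2.2201 * 1.91 = 4.240391
  |0.92|^2 * 1.29 = 0.8464 * 1.29 = 1.091856
  |-5.85|^2 * 1.74 = 34.2225 * 1.74 = 59.54715
  |-6.74|^2 * 1.66 = 45.4276 * 1.66 = 75.409816
Step 3: Sum = 204.18929
Step 4: ||f-g||_2 = (204.18929)^(1/2) = 14.289482


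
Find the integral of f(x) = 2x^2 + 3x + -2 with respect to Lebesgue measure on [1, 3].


The Lebesgue integral of a Riemann-integrable function agrees with the Riemann integral.
Antiderivative F(x) = (2/3)x^3 + (3/2)x^2 + -2x
F(3) = (2/3)*3^3 + (3/2)*3^2 + -2*3
     = (2/3)*27 + (3/2)*9 + -2*3
     = 18 + 13.5 + -6
     = 25.5
F(1) = 0.166667
Integral = F(3) - F(1) = 25.5 - 0.166667 = 25.333333


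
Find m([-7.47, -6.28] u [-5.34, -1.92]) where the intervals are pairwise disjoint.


For pairwise disjoint intervals, m(union) = sum of lengths.
= (-6.28 - -7.47) + (-1.92 - -5.34)
= 1.19 + 3.42
= 4.61


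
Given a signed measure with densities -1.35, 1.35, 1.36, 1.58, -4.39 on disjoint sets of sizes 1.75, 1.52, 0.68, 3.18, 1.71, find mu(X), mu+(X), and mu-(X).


Step 1: Compute signed measure on each set:
  Set 1: -1.35 * 1.75 = -2.3625
  Set 2: 1.35 * 1.52 = 2.052
  Set 3: 1.36 * 0.68 = 0.9248
  Set 4: 1.58 * 3.18 = 5.0244
  Set 5: -4.39 * 1.71 = -7.5069
Step 2: Total signed measure = (-2.3625) + (2.052) + (0.9248) + (5.0244) + (-7.5069)
     = -1.8682
Step 3: Positive part mu+(X) = sum of positive contributions = 8.0012
Step 4: Negative part mu-(X) = |sum of negative contributions| = 9.8694


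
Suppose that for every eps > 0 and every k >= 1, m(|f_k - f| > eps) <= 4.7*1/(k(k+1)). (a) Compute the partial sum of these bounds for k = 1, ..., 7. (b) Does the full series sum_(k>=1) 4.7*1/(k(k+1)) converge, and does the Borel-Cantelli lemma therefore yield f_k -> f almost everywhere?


Step 1: List the terms 4.7*1/(k(k+1)) for k = 1 to 7:
  k=1: 2.35
  k=2: 0.783333
  k=3: 0.391667
  k=4: 0.235
  k=5: 0.156667
  k=6: 0.111905
  k=7: 0.083929
Step 2: Partial sum = 2.35 + 0.783333 + 0.391667 + 0.235 + 0.156667 + 0.111905 + 0.083929
     = 4.1125
Step 3: The full series sum_(k>=1) 4.7*1/(k(k+1)) converges (telescoping series sum 1/(k(k+1)) = 1; a constant multiple of a convergent series converges).
Step 4: Fix eps > 0. Since sum_k m(|f_k - f| > eps) < infinity, the Borel-Cantelli lemma gives
        m(limsup_k {|f_k - f| > eps}) = 0, i.e. for a.e. x, |f_k(x) - f(x)| <= eps for all large k.
        Applying this with eps = 1/j for j = 1, 2, ... and intersecting the countably many full-measure sets,
        for a.e. x we get limsup_k |f_k(x) - f(x)| <= 1/j for every j, hence f_k -> f almost everywhere.
Conclusion: series converges; Borel-Cantelli yields f_k -> f a.e.


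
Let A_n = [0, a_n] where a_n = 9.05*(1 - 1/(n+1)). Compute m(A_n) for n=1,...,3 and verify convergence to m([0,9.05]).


By continuity of measure from below: if A_n increases to A, then m(A_n) -> m(A).
Here A = [0, 9.05], so m(A) = 9.05
Step 1: a_1 = 9.05*(1 - 1/2) = 4.525, m(A_1) = 4.525
Step 2: a_2 = 9.05*(1 - 1/3) = 6.0333, m(A_2) = 6.0333
Step 3: a_3 = 9.05*(1 - 1/4) = 6.7875, m(A_3) = 6.7875
Limit: m(A_n) -> m([0,9.05]) = 9.05


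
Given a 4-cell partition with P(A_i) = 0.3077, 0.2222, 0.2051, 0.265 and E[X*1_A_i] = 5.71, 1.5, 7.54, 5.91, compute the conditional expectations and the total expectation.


For each cell A_i: E[X|A_i] = E[X*1_A_i] / P(A_i)
Step 1: E[X|A_1] = 5.71 / 0.3077 = 18.557036
Step 2: E[X|A_2] = 1.5 / 0.2222 = 6.750675
Step 3: E[X|A_3] = 7.54 / 0.2051 = 36.762555
Step 4: E[X|A_4] = 5.91 / 0.265 = 22.301887
Verification: E[X] = sum E[X*1_A_i] = 5.71 + 1.5 + 7.54 + 5.91 = 20.66


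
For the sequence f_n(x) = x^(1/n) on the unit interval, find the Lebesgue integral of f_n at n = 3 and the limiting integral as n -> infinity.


At n = 3: f_3(x) = x^(1/3).
Step 1: integral(x^(1/3), 0, 1) = [x^(1/3+1) / (1/3+1)] from 0 to 1
     = 1 / (1/3 + 1) = 1 / ((3+1)/3) = 3/(3+1)
     = 3/4 = 0.75
Step 2: As n -> infinity, f_n(x) = x^(1/n) -> 1 for x in (0,1], and f_n is increasing in n.
By MCT, lim_n integral(f_n) = integral(lim_n f_n) = integral(1, 0, 1) = 1.
Step 3: Verify convergence: 3/4 = 0.75 -> 1


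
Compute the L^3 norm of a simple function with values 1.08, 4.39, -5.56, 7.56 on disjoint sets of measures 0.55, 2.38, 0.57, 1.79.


Step 1: Compute |f_i|^3 for each value:
  |1.08|^3 = 1.259712
  |4.39|^3 = 84.604519
  |-5.56|^3 = 171.879616
  |7.56|^3 = 432.081216
Step 2: Multiply by measures and sum:
  1.259712 * 0.55 = 0.692842
  84.604519 * 2.38 = 201.358755
  171.879616 * 0.57 = 97.971381
  432.081216 * 1.79 = 773.425377
Sum = 0.692842 + 201.358755 + 97.971381 + 773.425377 = 1073.448355
Step 3: Take the p-th root:
||f||_3 = (1073.448355)^(1/3) = 10.239067


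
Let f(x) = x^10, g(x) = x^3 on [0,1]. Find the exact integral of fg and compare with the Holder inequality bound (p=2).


Step 1: Exact integral of f*g = integral(x^13, 0, 1) = 1/14
     = 0.071429
Step 2: Holder bound with p=2, q=2:
  ||f||_p = (integral x^20 dx)^(1/2) = (1/21)^(1/2) = 0.218218
  ||g||_q = (integral x^6 dx)^(1/2) = (1/7)^(1/2) = 0.377964
Step 3: Holder bound = ||f||_p * ||g||_q = 0.218218 * 0.377964 = 0.082479
Verification: 0.071429 <= 0.082479 (Holder holds)


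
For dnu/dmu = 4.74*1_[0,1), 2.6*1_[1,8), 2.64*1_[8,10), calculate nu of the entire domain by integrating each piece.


Integrate each piece of the Radon-Nikodym derivative:
Step 1: integral_0^1 4.74 dx = 4.74*(1-0) = 4.74*1 = 4.74
Step 2: integral_1^8 2.6 dx = 2.6*(8-1) = 2.6*7 = 18.2
Step 3: integral_8^10 2.64 dx = 2.64*(10-8) = 2.64*2 = 5.28
Total: 4.74 + 18.2 + 5.28 = 28.22


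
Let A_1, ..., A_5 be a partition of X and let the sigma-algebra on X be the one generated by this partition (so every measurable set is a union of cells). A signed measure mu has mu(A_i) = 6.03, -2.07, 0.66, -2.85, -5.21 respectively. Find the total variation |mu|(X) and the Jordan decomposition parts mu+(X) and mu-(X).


Step 1: Every measurable set is a union of atoms (the cells / points), so a Hahn decomposition is
  obtained by grouping atoms by sign: P = union of atoms with mu > 0, N = union of the remaining atoms.
  Atoms in P (indices): 1, 3;  atoms in N (indices): 2, 4, 5
  Positive values: 6.03, 0.66
  Negative values: -2.07, -2.85, -5.21
Step 2: mu+(X) = mu(P) = sum of positive atom values = 6.69
Step 3: mu-(X) = -mu(N) = sum of |negative atom values| = 10.13
Step 4: |mu|(X) = mu+(X) + mu-(X) = 6.69 + 10.13 = 16.82


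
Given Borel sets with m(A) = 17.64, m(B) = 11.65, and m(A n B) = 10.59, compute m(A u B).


By inclusion-exclusion: m(A u B) = m(A) + m(B) - m(A n B)
= 17.64 + 11.65 - 10.59
= 18.7


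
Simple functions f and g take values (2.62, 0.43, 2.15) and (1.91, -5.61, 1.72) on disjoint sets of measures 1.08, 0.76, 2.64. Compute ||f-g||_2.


Step 1: Compute differences f_i - g_i:
  2.62 - 1.91 = 0.71
  0.43 - -5.61 = 6.04
  2.15 - 1.72 = 0.43
Step 2: Compute |diff|^2 * measure for each set:
  |0.71|^2 * 1.08 = 0.5041 * 1.08 = 0.544428
  |6.04|^2 * 0.76 = 36.4816 * 0.76 = 27.726016
  |0.43|^2 * 2.64 = 0.1849 * 2.64 = 0.488136
Step 3: Sum = 28.75858
Step 4: ||f-g||_2 = (28.75858)^(1/2) = 5.362703


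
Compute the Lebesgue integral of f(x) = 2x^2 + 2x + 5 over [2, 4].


The Lebesgue integral of a Riemann-integrable function agrees with the Riemann integral.
Antiderivative F(x) = (2/3)x^3 + (2/2)x^2 + 5x
F(4) = (2/3)*4^3 + (2/2)*4^2 + 5*4
     = (2/3)*64 + (2/2)*16 + 5*4
     = 42.666667 + 16 + 20
     = 78.666667
F(2) = 19.333333
Integral = F(4) - F(2) = 78.666667 - 19.333333 = 59.333333


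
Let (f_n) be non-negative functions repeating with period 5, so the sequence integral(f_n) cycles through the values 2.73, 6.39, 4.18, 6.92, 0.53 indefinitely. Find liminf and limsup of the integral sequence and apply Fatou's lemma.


The sequence (integral(f_n)) is periodic with period 5, repeating the values 2.73, 6.39, 4.18, 6.92, 0.53 indefinitely.
Step 1: For a periodic sequence, every tail (a_m, a_(m+1), ...) contains all 5 period values infinitely often.
Step 2: Hence inf of every tail = min of the period values = min(2.73, 6.39, 4.18, 6.92, 0.53) = 0.53.
        liminf_n integral(f_n) = sup over m of (inf of tail from m) = 0.53.
Step 3: Similarly sup of every tail = max of the period values = 6.92.
        limsup_n integral(f_n) = 6.92.
Step 4: Fatou's lemma: integral(liminf_n f_n) <= liminf_n integral(f_n) = 0.53.
        So the integral of the pointwise liminf is at most 0.53.


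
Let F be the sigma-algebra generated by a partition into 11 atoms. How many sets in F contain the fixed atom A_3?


Each element of F is a union of some subset S of the 11 atoms.
The element contains A_3 iff A_3 is in S.
So we count subsets S of {A_1,...,A_11} with A_3 in S: choose freely among the other 10 atoms.
Count = 2^(11-1) = 2^10 = 1024.


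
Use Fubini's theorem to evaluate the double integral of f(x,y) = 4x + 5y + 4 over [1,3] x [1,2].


By Fubini, integrate in x first, then y.
Step 1: Fix y, integrate over x in [1,3]:
  integral(4x + 5y + 4, x=1..3)
  = 4*(3^2 - 1^2)/2 + (5y + 4)*(3 - 1)
  = 16 + (5y + 4)*2
  = 16 + 10y + 8
  = 24 + 10y
Step 2: Integrate over y in [1,2]:
  integral(24 + 10y, y=1..2)
  = 24*1 + 10*(2^2 - 1^2)/2
  = 24 + 15
  = 39


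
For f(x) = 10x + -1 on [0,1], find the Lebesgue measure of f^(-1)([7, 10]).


f^(-1)([7, 10]) = {x : 7 <= 10x + -1 <= 10}
Solving: (7 - -1)/10 <= x <= (10 - -1)/10
= [0.8, 1.1]
Intersecting with [0,1]: [0.8, 1]
Measure = 1 - 0.8 = 0.2


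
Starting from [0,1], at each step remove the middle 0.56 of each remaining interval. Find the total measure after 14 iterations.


Step 1: At each step, fraction remaining = 1 - 0.56 = 0.44
Step 2: After 14 steps, measure = (0.44)^14
Result = 1.019383e-05


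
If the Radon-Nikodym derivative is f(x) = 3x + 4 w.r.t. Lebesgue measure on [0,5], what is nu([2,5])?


nu(A) = integral_A (dnu/dmu) dmu = integral_2^5 (3x + 4) dx
Step 1: Antiderivative F(x) = (3/2)x^2 + 4x
Step 2: F(5) = (3/2)*5^2 + 4*5 = 37.5 + 20 = 57.5
Step 3: F(2) = (3/2)*2^2 + 4*2 = 6 + 8 = 14
Step 4: nu([2,5]) = F(5) - F(2) = 57.5 - 14 = 43.5


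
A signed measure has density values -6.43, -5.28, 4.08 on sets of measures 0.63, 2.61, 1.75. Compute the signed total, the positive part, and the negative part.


Step 1: Compute signed measure on each set:
  Set 1: -6.43 * 0.63 = -4.0509
  Set 2: -5.28 * 2.61 = -13.7808
  Set 3: 4.08 * 1.75 = 7.14
Step 2: Total signed measure = (-4.0509) + (-13.7808) + (7.14)
     = -10.6917
Step 3: Positive part mu+(X) = sum of positive contributions = 7.14
Step 4: Negative part mu-(X) = |sum of negative contributions| = 17.8317


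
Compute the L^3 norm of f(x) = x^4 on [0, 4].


Step 1: ||f||_3 = (integral_0^4 |x^4|^3 dx)^(1/3)
     = (integral_0^4 x^12 dx)^(1/3)
Step 2: integral_0^4 x^12 dx = [x^13/(13)] from 0 to 4 = 4^13/13
     = 67108864/13 = 5.162220e+06
Step 3: ||f||_3 = (5.162220e+06)^(1/3) = 172.827234


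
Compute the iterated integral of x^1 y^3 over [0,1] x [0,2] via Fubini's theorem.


By Fubini's theorem, the double integral factors as a product of single integrals:
Step 1: integral_0^1 x^1 dx = [x^2/2] from 0 to 1
     = 1^2/2 = 0.5
Step 2: integral_0^2 y^3 dy = [y^4/4] from 0 to 2
     = 2^4/4 = 4
Step 3: Double integral = 0.5 * 4 = 2


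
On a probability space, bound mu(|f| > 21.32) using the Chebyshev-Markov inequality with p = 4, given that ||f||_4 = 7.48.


Chebyshev/Markov inequality: mu(|f| > eps) <= (||f||_p / eps)^p
Step 1: ||f||_4 / eps = 7.48 / 21.32 = 0.350844
Step 2: Raise to power p = 4:
  (0.350844)^4 = 0.015152
Step 3: Therefore mu(|f| > 21.32) <= 0.015152


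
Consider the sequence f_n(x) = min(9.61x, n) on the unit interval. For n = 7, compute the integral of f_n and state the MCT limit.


f(x) = 9.61x on [0,1]; f_n(x) = min(9.61x, n). At n = 7:
Step 1: f(x) reaches 7 at x = 7/9.61 = 0.728408
Step 2: integral(f_7) = integral(9.61x, 0, 0.728408) + integral(7, 0.728408, 1)
       = 9.61*0.728408^2/2 + 7*(1 - 0.728408)
       = 2.549428 + 1.901145
       = 4.450572
Step 3: As n -> infinity, f_n increases to f, so by MCT integral(f_n) -> integral(f) = 9.61/2 = 4.805.
Convergence: integral(f_7) = 4.450572 -> 4.805 as n -> infinity


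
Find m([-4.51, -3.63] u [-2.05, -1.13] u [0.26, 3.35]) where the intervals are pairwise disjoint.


For pairwise disjoint intervals, m(union) = sum of lengths.
= (-3.63 - -4.51) + (-1.13 - -2.05) + (3.35 - 0.26)
= 0.88 + 0.92 + 3.09
= 4.89


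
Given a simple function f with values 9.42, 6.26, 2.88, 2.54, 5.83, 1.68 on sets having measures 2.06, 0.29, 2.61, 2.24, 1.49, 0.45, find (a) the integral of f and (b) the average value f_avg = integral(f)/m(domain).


Step 1: Integral = sum(value_i * measure_i)
= 9.42*2.06 + 6.26*0.29 + 2.88*2.61 + 2.54*2.24 + 5.83*1.49 + 1.68*0.45
= 19.4052 + 1.8154 + 7.5168 + 5.6896 + 8.6867 + 0.756
= 43.8697
Step 2: Total measure of domain = 2.06 + 0.29 + 2.61 + 2.24 + 1.49 + 0.45 = 9.14
Step 3: Average value = 43.8697 / 9.14 = 4.799748


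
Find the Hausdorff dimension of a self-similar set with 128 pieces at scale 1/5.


For a self-similar set with N copies scaled by 1/r:
dim_H = log(N)/log(r) = log(128)/log(5)
= 4.85203/1.609438
= 3.014736


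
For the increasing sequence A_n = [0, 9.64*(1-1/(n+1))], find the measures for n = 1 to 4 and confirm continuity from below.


By continuity of measure from below: if A_n increases to A, then m(A_n) -> m(A).
Here A = [0, 9.64], so m(A) = 9.64
Step 1: a_1 = 9.64*(1 - 1/2) = 4.82, m(A_1) = 4.82
Step 2: a_2 = 9.64*(1 - 1/3) = 6.4267, m(A_2) = 6.4267
Step 3: a_3 = 9.64*(1 - 1/4) = 7.23, m(A_3) = 7.23
Step 4: a_4 = 9.64*(1 - 1/5) = 7.712, m(A_4) = 7.712
Limit: m(A_n) -> m([0,9.64]) = 9.64


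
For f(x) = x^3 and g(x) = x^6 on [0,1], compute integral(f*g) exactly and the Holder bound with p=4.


Step 1: Exact integral of f*g = integral(x^9, 0, 1) = 1/10
     = 0.1
Step 2: Holder bound with p=4, q=1.333333:
  ||f||_p = (integral x^12 dx)^(1/4) = (1/13)^(1/4) = 0.52664
  ||g||_q = (integral x^8 dx)^(1/1.333333) = (1/9)^(1/1.333333) = 0.19245
Step 3: Holder bound = ||f||_p * ||g||_q = 0.52664 * 0.19245 = 0.101352
Verification: 0.1 <= 0.101352 (Holder holds)


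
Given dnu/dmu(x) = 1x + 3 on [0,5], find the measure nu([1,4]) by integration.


nu(A) = integral_A (dnu/dmu) dmu = integral_1^4 (1x + 3) dx
Step 1: Antiderivative F(x) = (1/2)x^2 + 3x
Step 2: F(4) = (1/2)*4^2 + 3*4 = 8 + 12 = 20
Step 3: F(1) = (1/2)*1^2 + 3*1 = 0.5 + 3 = 3.5
Step 4: nu([1,4]) = F(4) - F(1) = 20 - 3.5 = 16.5


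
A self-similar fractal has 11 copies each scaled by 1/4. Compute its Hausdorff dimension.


For a self-similar set with N copies scaled by 1/r:
dim_H = log(N)/log(r) = log(11)/log(4)
= 2.397895/1.386294
= 1.729716


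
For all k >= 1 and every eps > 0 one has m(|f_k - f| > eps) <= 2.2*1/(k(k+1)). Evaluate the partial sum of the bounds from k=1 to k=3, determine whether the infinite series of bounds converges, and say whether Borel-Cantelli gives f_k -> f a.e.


Step 1: List the terms 2.2*1/(k(k+1)) for k = 1 to 3:
  k=1: 1.1
  k=2: 0.366667
  k=3: 0.183333
Step 2: Partial sum = 1.1 + 0.366667 + 0.183333
     = 1.65
Step 3: The full series sum_(k>=1) 2.2*1/(k(k+1)) converges (telescoping series sum 1/(k(k+1)) = 1; a constant multiple of a convergent series converges).
Step 4: Fix eps > 0. Since sum_k m(|f_k - f| > eps) < infinity, the Borel-Cantelli lemma gives
        m(limsup_k {|f_k - f| > eps}) = 0, i.e. for a.e. x, |f_k(x) - f(x)| <= eps for all large k.
        Applying this with eps = 1/j for j = 1, 2, ... and intersecting the countably many full-measure sets,
        for a.e. x we get limsup_k |f_k(x) - f(x)| <= 1/j for every j, hence f_k -> f almost everywhere.
Conclusion: series converges; Borel-Cantelli yields f_k -> f a.e.


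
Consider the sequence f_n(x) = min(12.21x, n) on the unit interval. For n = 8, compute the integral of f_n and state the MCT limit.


f(x) = 12.21x on [0,1]; f_n(x) = min(12.21x, n). At n = 8:
Step 1: f(x) reaches 8 at x = 8/12.21 = 0.655201
Step 2: integral(f_8) = integral(12.21x, 0, 0.655201) + integral(8, 0.655201, 1)
       = 12.21*0.655201^2/2 + 8*(1 - 0.655201)
       = 2.620803 + 2.758395
       = 5.379197
Step 3: As n -> infinity, f_n increases to f, so by MCT integral(f_n) -> integral(f) = 12.21/2 = 6.105.
Convergence: integral(f_8) = 5.379197 -> 6.105 as n -> infinity


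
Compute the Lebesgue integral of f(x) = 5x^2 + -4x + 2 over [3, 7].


The Lebesgue integral of a Riemann-integrable function agrees with the Riemann integral.
Antiderivative F(x) = (5/3)x^3 + (-4/2)x^2 + 2x
F(7) = (5/3)*7^3 + (-4/2)*7^2 + 2*7
     = (5/3)*343 + (-4/2)*49 + 2*7
     = 571.666667 + -98 + 14
     = 487.666667
F(3) = 33
Integral = F(7) - F(3) = 487.666667 - 33 = 454.666667


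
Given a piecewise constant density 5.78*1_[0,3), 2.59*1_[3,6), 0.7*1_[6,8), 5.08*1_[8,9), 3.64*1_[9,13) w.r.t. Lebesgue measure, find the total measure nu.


Integrate each piece of the Radon-Nikodym derivative:
Step 1: integral_0^3 5.78 dx = 5.78*(3-0) = 5.78*3 = 17.34
Step 2: integral_3^6 2.59 dx = 2.59*(6-3) = 2.59*3 = 7.77
Step 3: integral_6^8 0.7 dx = 0.7*(8-6) = 0.7*2 = 1.4
Step 4: integral_8^9 5.08 dx = 5.08*(9-8) = 5.08*1 = 5.08
Step 5: integral_9^13 3.64 dx = 3.64*(13-9) = 3.64*4 = 14.56
Total: 17.34 + 7.77 + 1.4 + 5.08 + 14.56 = 46.15


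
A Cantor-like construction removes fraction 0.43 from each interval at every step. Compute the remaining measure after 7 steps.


Step 1: At each step, fraction remaining = 1 - 0.43 = 0.57
Step 2: After 7 steps, measure = (0.57)^7
Result = 0.019549


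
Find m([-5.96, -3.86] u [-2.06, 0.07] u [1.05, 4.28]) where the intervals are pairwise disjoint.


For pairwise disjoint intervals, m(union) = sum of lengths.
= (-3.86 - -5.96) + (0.07 - -2.06) + (4.28 - 1.05)
= 2.1 + 2.13 + 3.23
= 7.46


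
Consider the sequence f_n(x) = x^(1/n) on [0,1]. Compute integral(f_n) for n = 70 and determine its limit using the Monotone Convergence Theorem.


At n = 70: f_70(x) = x^(1/70).
Step 1: integral(x^(1/70), 0, 1) = [x^(1/70+1) / (1/70+1)] from 0 to 1
     = 1 / (1/70 + 1) = 1 / ((70+1)/70) = 70/(70+1)
     = 70/71 = 0.985915
Step 2: As n -> infinity, f_n(x) = x^(1/n) -> 1 for x in (0,1], and f_n is increasing in n.
By MCT, lim_n integral(f_n) = integral(lim_n f_n) = integral(1, 0, 1) = 1.
Step 3: Verify convergence: 70/71 = 0.985915 -> 1


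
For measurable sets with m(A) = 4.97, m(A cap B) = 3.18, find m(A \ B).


m(A \ B) = m(A) - m(A n B)
= 4.97 - 3.18
= 1.79


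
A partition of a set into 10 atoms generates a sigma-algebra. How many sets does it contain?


Each element of the sigma-algebra is a union of some subset of the 10 atoms.
The number of such subsets is 2^10 = 1024.


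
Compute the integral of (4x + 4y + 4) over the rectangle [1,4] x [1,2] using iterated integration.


By Fubini, integrate in x first, then y.
Step 1: Fix y, integrate over x in [1,4]:
  integral(4x + 4y + 4, x=1..4)
  = 4*(4^2 - 1^2)/2 + (4y + 4)*(4 - 1)
  = 30 + (4y + 4)*3
  = 30 + 12y + 12
  = 42 + 12y
Step 2: Integrate over y in [1,2]:
  integral(42 + 12y, y=1..2)
  = 42*1 + 12*(2^2 - 1^2)/2
  = 42 + 18
  = 60


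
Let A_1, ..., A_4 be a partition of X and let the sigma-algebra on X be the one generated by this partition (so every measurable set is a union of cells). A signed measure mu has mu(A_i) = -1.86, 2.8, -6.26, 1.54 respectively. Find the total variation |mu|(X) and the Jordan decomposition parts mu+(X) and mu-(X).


Step 1: Every measurable set is a union of atoms (the cells / points), so a Hahn decomposition is
  obtained by grouping atoms by sign: P = union of atoms with mu > 0, N = union of the remaining atoms.
  Atoms in P (indices): 2, 4;  atoms in N (indices): 1, 3
  Positive values: 2.8, 1.54
  Negative values: -1.86, -6.26
Step 2: mu+(X) = mu(P) = sum of positive atom values = 4.34
Step 3: mu-(X) = -mu(N) = sum of |negative atom values| = 8.12
Step 4: |mu|(X) = mu+(X) + mu-(X) = 4.34 + 8.12 = 12.46


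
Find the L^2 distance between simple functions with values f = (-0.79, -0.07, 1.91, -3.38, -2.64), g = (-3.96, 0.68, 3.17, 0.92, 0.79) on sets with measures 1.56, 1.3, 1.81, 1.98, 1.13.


Step 1: Compute differences f_i - g_i:
  -0.79 - -3.96 = 3.17
  -0.07 - 0.68 = -0.75
  1.91 - 3.17 = -1.26
  -3.38 - 0.92 = -4.3
  -2.64 - 0.79 = -3.43
Step 2: Compute |diff|^2 * measure for each set:
  |3.17|^2 * 1.56 = 10.0489 * 1.56 = 15.676284
  |-0.75|^2 * 1.3 = 0.5625 * 1.3 = 0.73125
  |-1.26|^2 * 1.81 = 1.5876 * 1.81 = 2.873556
  |-4.3|^2 * 1.98 = 18.49 * 1.98 = 36.6102
  |-3.43|^2 * 1.13 = 11.7649 * 1.13 = 13.294337
Step 3: Sum = 69.185627
Step 4: ||f-g||_2 = (69.185627)^(1/2) = 8.31779


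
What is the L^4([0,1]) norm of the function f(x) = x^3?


Step 1: ||f||_4 = (integral_0^1 |x^3|^4 dx)^(1/4)
     = (integral_0^1 x^12 dx)^(1/4)
Step 2: integral_0^1 x^12 dx = [x^13/(13)] from 0 to 1 = 1^13/13
     = 1/13 = 0.076923
Step 3: ||f||_4 = (0.076923)^(1/4) = 0.52664


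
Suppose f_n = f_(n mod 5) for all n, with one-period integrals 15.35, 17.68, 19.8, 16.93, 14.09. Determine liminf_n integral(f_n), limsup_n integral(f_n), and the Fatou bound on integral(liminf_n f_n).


The sequence (integral(f_n)) is periodic with period 5, repeating the values 15.35, 17.68, 19.8, 16.93, 14.09 indefinitely.
Step 1: For a periodic sequence, every tail (a_m, a_(m+1), ...) contains all 5 period values infinitely often.
Step 2: Hence inf of every tail = min of the period values = min(15.35, 17.68, 19.8, 16.93, 14.09) = 14.09.
        liminf_n integral(f_n) = sup over m of (inf of tail from m) = 14.09.
Step 3: Similarly sup of every tail = max of the period values = 19.8.
        limsup_n integral(f_n) = 19.8.
Step 4: Fatou's lemma: integral(liminf_n f_n) <= liminf_n integral(f_n) = 14.09.
        So the integral of the pointwise liminf is at most 14.09.


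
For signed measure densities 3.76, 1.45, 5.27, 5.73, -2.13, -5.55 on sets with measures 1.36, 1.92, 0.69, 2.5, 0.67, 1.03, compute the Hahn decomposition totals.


Step 1: Compute signed measure on each set:
  Set 1: 3.76 * 1.36 = 5.1136
  Set 2: 1.45 * 1.92 = 2.784
  Set 3: 5.27 * 0.69 = 3.6363
  Set 4: 5.73 * 2.5 = 14.325
  Set 5: -2.13 * 0.67 = -1.4271
  Set 6: -5.55 * 1.03 = -5.7165
Step 2: Total signed measure = (5.1136) + (2.784) + (3.6363) + (14.325) + (-1.4271) + (-5.7165)
     = 18.7153
Step 3: Positive part mu+(X) = sum of positive contributions = 25.8589
Step 4: Negative part mu-(X) = |sum of negative contributions| = 7.1436


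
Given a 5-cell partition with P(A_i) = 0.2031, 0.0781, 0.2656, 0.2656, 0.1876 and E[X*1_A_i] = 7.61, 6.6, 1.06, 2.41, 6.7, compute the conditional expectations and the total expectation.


For each cell A_i: E[X|A_i] = E[X*1_A_i] / P(A_i)
Step 1: E[X|A_1] = 7.61 / 0.2031 = 37.469227
Step 2: E[X|A_2] = 6.6 / 0.0781 = 84.507042
Step 3: E[X|A_3] = 1.06 / 0.2656 = 3.990964
Step 4: E[X|A_4] = 2.41 / 0.2656 = 9.073795
Step 5: E[X|A_5] = 6.7 / 0.1876 = 35.714286
Verification: E[X] = sum E[X*1_A_i] = 7.61 + 6.6 + 1.06 + 2.41 + 6.7 = 24.38


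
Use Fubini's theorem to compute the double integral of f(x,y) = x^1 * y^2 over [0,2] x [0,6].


By Fubini's theorem, the double integral factors as a product of single integrals:
Step 1: integral_0^2 x^1 dx = [x^2/2] from 0 to 2
     = 2^2/2 = 2
Step 2: integral_0^6 y^2 dy = [y^3/3] from 0 to 6
     = 6^3/3 = 72
Step 3: Double integral = 2 * 72 = 144


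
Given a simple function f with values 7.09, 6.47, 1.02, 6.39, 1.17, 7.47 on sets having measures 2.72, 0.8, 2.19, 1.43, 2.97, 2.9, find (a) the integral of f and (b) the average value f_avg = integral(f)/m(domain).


Step 1: Integral = sum(value_i * measure_i)
= 7.09*2.72 + 6.47*0.8 + 1.02*2.19 + 6.39*1.43 + 1.17*2.97 + 7.47*2.9
= 19.2848 + 5.176 + 2.2338 + 9.1377 + 3.4749 + 21.663
= 60.9702
Step 2: Total measure of domain = 2.72 + 0.8 + 2.19 + 1.43 + 2.97 + 2.9 = 13.01
Step 3: Average value = 60.9702 / 13.01 = 4.68641


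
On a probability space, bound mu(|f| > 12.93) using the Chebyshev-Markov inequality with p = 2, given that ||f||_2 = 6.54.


Chebyshev/Markov inequality: mu(|f| > eps) <= (||f||_p / eps)^p
Step 1: ||f||_2 / eps = 6.54 / 12.93 = 0.5058
Step 2: Raise to power p = 2:
  (0.5058)^2 = 0.255834
Step 3: Therefore mu(|f| > 12.93) <= 0.255834


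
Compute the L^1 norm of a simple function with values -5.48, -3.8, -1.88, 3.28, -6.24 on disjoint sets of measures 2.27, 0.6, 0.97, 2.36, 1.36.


Step 1: Compute |f_i|^1 for each value:
  |-5.48|^1 = 5.48
  |-3.8|^1 = 3.8
  |-1.88|^1 = 1.88
  |3.28|^1 = 3.28
  |-6.24|^1 = 6.24
Step 2: Multiply by measures and sum:
  5.48 * 2.27 = 12.4396
  3.8 * 0.6 = 2.28
  1.88 * 0.97 = 1.8236
  3.28 * 2.36 = 7.7408
  6.24 * 1.36 = 8.4864
Sum = 12.4396 + 2.28 + 1.8236 + 7.7408 + 8.4864 = 32.7704
Step 3: Take the p-th root:
||f||_1 = (32.7704)^(1/1) = 32.7704


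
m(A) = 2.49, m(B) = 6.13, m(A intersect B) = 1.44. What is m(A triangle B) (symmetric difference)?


m(A Delta B) = m(A) + m(B) - 2*m(A n B)
= 2.49 + 6.13 - 2*1.44
= 2.49 + 6.13 - 2.88
= 5.74


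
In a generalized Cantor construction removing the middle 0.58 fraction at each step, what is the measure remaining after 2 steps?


Step 1: At each step, fraction remaining = 1 - 0.58 = 0.42
Step 2: After 2 steps, measure = (0.42)^2
Step 3: Computing the power step by step:
  After step 1: 0.42
  After step 2: 0.1764
Result = 0.1764


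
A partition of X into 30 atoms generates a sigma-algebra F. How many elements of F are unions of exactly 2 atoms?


Each element of F is a union of some subset of the 30 atoms.
Elements that are unions of exactly 2 atoms correspond to 2-element subsets of the 30 atoms.
Count = C(30, 2) = 30! / (2! * 28!) = 435.


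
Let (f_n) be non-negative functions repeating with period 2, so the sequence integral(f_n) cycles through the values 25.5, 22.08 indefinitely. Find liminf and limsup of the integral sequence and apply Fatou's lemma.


The sequence (integral(f_n)) is periodic with period 2, repeating the values 25.5, 22.08 indefinitely.
Step 1: For a periodic sequence, every tail (a_m, a_(m+1), ...) contains all 2 period values infinitely often.
Step 2: Hence inf of every tail = min of the period values = min(25.5, 22.08) = 22.08.
        liminf_n integral(f_n) = sup over m of (inf of tail from m) = 22.08.
Step 3: Similarly sup of every tail = max of the period values = 25.5.
        limsup_n integral(f_n) = 25.5.
Step 4: Fatou's lemma: integral(liminf_n f_n) <= liminf_n integral(f_n) = 22.08.
        So the integral of the pointwise liminf is at most 22.08.


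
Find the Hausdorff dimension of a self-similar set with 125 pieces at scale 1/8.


For a self-similar set with N copies scaled by 1/r:
dim_H = log(N)/log(r) = log(125)/log(8)
= 4.828314/2.079442
= 2.321928


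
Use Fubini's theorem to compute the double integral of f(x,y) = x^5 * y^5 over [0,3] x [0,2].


By Fubini's theorem, the double integral factors as a product of single integrals:
Step 1: integral_0^3 x^5 dx = [x^6/6] from 0 to 3
     = 3^6/6 = 121.5
Step 2: integral_0^2 y^5 dy = [y^6/6] from 0 to 2
     = 2^6/6 = 10.666667
Step 3: Double integral = 121.5 * 10.666667 = 1296
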